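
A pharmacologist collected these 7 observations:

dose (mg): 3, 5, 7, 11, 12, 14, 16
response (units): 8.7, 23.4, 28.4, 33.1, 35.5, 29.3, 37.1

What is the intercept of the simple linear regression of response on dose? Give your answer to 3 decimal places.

n = 7, Σx = 68, Σy = 195.5, Σxy = 2135.8, Σx² = 800
Sxx = Σx² − (Σx)²/n = 800 − 660.571429 = 139.428571
Sxy = Σxy − (Σx)(Σy)/n = 2135.8 − 1899.142857 = 236.657143
b = Sxy/Sxx = 236.657143/139.428571 = 1.697336
a = ȳ − b·x̄ = 27.928571 − 1.697336·9.714286 = 11.440164

11.440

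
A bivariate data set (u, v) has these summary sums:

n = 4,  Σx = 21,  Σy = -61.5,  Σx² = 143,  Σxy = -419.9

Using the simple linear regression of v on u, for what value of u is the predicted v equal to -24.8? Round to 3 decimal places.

Sxx = Σx² − (Σx)²/n = 143 − 110.25 = 32.75
Sxy = Σxy − (Σx)(Σy)/n = -419.9 − (-322.875) = -97.025
b = Sxy/Sxx = -97.025/32.75 = -2.962595
a = ȳ − b·x̄ = -15.375 − (-2.962595)·5.25 = 0.178626
Set a + b·x = -24.8: x = (-24.8 − 0.178626) / (-2.962595) = 8.431332

8.431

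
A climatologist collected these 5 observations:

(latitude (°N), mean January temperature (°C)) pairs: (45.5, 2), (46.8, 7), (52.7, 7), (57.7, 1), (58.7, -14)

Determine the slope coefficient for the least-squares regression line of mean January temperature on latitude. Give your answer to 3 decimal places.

-0.909

n = 5, Σx = 261.4, Σy = 3, Σxy = 23.4, Σx² = 13812.76
Sxx = Σx² − (Σx)²/n = 13812.76 − 13665.992 = 146.768
Sxy = Σxy − (Σx)(Σy)/n = 23.4 − 156.84 = -133.44
b = Sxy/Sxx = -133.44/146.768 = -0.909190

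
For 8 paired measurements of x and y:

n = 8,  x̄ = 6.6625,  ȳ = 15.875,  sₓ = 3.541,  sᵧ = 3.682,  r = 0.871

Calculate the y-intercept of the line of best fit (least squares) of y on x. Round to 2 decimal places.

9.84

b = r · sᵧ/sₓ = 0.871 · 3.682/3.541 = 0.905683
a = ȳ − b·x̄ = 15.875 − 0.905683·6.6625 = 9.840890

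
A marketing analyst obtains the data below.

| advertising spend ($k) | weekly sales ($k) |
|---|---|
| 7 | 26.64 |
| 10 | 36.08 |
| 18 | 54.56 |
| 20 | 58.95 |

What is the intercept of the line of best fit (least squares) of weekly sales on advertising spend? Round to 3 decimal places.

n = 4, Σx = 55, Σy = 176.23, Σxy = 2708.36, Σx² = 873
Sxx = Σx² − (Σx)²/n = 873 − 756.25 = 116.75
Sxy = Σxy − (Σx)(Σy)/n = 2708.36 − 2423.1625 = 285.1975
b = Sxy/Sxx = 285.1975/116.75 = 2.442805
a = ȳ − b·x̄ = 44.0575 − 2.442805·13.75 = 10.468929

10.469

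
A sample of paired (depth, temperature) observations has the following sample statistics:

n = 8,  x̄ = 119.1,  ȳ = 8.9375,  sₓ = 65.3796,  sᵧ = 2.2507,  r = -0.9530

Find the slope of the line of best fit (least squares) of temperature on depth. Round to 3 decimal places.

b = r · sᵧ/sₓ = -0.953 · 2.2507/65.3796 = -0.032807

-0.033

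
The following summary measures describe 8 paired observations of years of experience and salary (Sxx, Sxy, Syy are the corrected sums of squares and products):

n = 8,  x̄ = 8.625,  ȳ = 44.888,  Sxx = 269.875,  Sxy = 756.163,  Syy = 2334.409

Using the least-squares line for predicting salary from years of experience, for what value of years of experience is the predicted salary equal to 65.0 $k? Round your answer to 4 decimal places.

b = Sxy/Sxx = 756.163/269.875 = 2.801901
a = ȳ − b·x̄ = 44.888 − 2.801901·8.625 = 20.721605
Set a + b·x = 65.0: x = (65.0 − 20.721605) / 2.801901 = 15.802984

15.8030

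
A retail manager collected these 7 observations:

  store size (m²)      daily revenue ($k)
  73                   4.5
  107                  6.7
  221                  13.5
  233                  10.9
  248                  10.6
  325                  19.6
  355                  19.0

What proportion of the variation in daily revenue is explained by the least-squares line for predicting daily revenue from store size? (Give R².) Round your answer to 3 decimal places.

0.907

n = 7, Σx = 1562, Σy = 84.8, Σxy = 22312.4, Σx² = 413062, Σy² = 1223.72
Sxx = Σx² − (Σx)²/n = 413062 − 348549.142857 = 64512.857143
Sxy = Σxy − (Σx)(Σy)/n = 22312.4 − 18922.514286 = 3389.885714
Syy = Σy² − (Σy)²/n = 1223.72 − 1027.291429 = 196.428571
R² = Sxy²/(Sxx·Syy) = (3389.885714)²/(64512.857143·196.428571) = 0.906816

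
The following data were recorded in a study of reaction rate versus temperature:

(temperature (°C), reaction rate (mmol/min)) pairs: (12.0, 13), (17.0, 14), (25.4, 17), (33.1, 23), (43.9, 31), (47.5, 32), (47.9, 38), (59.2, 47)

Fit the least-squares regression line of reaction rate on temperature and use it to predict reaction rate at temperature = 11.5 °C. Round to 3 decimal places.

9.497

n = 8, Σx = 286, Σy = 215, Σxy = 9070.6, Σx² = 12156.28
Sxx = Σx² − (Σx)²/n = 12156.28 − 10224.5 = 1931.78
Sxy = Σxy − (Σx)(Σy)/n = 9070.6 − 7686.25 = 1384.35
b = Sxy/Sxx = 1384.35/1931.78 = 0.716619
a = ȳ − b·x̄ = 26.875 − 0.716619·35.75 = 1.255875
ŷ(11.5) = a + b·11.5 = 1.255875 + 0.716619·11.5 = 9.496992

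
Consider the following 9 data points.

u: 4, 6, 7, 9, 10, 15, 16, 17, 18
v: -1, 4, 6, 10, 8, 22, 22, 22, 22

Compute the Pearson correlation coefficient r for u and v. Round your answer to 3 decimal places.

n = 9, Σx = 102, Σy = 115, Σxy = 1684, Σx² = 1376, Σy² = 2153
Sxx = Σx² − (Σx)²/n = 1376 − 1156 = 220
Sxy = Σxy − (Σx)(Σy)/n = 1684 − 1303.333333 = 380.666667
Syy = Σy² − (Σy)²/n = 2153 − 1469.444444 = 683.555556
r = Sxy/√(Sxx·Syy) = 380.666667/√(150382.222222) = 380.666667/387.791467 = 0.981627

0.982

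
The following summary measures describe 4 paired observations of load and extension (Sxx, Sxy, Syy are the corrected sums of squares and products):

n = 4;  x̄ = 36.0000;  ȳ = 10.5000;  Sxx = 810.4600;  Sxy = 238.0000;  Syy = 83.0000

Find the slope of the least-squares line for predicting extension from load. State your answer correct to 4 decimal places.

b = Sxy/Sxx = 238/810.46 = 0.293660

0.2937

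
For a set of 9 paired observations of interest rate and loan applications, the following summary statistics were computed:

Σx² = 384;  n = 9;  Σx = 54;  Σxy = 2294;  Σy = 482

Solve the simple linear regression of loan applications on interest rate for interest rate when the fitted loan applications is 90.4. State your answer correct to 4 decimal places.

Sxx = Σx² − (Σx)²/n = 384 − 324 = 60
Sxy = Σxy − (Σx)(Σy)/n = 2294 − 2892 = -598
b = Sxy/Sxx = -598/60 = -9.966667
a = ȳ − b·x̄ = 53.555556 − (-9.966667)·6 = 113.355556
Set a + b·x = 90.4: x = (90.4 − 113.355556) / (-9.966667) = 2.303233

2.3032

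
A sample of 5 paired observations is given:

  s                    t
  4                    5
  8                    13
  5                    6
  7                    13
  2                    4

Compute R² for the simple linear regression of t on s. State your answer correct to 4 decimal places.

n = 5, Σx = 26, Σy = 41, Σxy = 253, Σx² = 158, Σy² = 415
Sxx = Σx² − (Σx)²/n = 158 − 135.2 = 22.8
Sxy = Σxy − (Σx)(Σy)/n = 253 − 213.2 = 39.8
Syy = Σy² − (Σy)²/n = 415 − 336.2 = 78.8
R² = Sxy²/(Sxx·Syy) = (39.8)²/(22.8·78.8) = 0.881668

0.8817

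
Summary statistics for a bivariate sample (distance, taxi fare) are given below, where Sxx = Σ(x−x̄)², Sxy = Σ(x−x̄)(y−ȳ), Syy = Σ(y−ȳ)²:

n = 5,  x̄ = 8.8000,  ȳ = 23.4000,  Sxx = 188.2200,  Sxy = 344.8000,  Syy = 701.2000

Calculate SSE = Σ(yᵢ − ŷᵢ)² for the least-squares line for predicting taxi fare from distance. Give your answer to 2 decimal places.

b = Sxy/Sxx = 344.8/188.22 = 1.831899
SSE = Syy − b·Sxy = 701.2 − 1.831899·344.8 = 69.561279

69.56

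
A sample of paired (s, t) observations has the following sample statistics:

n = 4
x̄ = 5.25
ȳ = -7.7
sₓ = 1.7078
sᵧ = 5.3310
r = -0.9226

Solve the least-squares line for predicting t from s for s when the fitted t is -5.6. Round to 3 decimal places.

4.521

b = r · sᵧ/sₓ = -0.9226 · 5.331/1.7078 = -2.879951
a = ȳ − b·x̄ = -7.7 − (-2.879951)·5.25 = 7.419744
Set a + b·x = -5.6: x = (-5.6 − 7.419744) / (-2.879951) = 4.520821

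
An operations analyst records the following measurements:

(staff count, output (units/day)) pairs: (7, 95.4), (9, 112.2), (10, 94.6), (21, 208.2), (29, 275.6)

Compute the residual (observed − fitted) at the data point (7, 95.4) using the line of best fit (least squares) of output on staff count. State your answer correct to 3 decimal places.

8.088

n = 5, Σx = 76, Σy = 786, Σxy = 14988.2, Σx² = 1512
Sxx = Σx² − (Σx)²/n = 1512 − 1155.2 = 356.8
Sxy = Σxy − (Σx)(Σy)/n = 14988.2 − 11947.2 = 3041
b = Sxy/Sxx = 3041/356.8 = 8.522982
a = ȳ − b·x̄ = 157.2 − 8.522982·15.2 = 27.650673
ŷ(7) = 27.650673 + 8.522982·7 = 87.311547
residual = y − ŷ = 95.4 − 87.311547 = 8.088453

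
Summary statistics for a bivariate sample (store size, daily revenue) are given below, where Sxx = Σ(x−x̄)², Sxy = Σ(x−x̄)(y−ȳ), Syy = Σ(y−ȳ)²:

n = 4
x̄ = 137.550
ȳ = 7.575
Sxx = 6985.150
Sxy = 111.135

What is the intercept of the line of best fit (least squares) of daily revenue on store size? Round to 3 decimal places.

b = Sxy/Sxx = 111.135/6985.15 = 0.015910
a = ȳ − b·x̄ = 7.575 − 0.015910·137.55 = 5.386555

5.387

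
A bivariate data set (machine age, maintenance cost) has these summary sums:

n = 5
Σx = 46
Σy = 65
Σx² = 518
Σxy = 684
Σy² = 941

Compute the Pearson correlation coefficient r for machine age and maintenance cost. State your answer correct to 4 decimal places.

0.9015

Sxx = Σx² − (Σx)²/n = 518 − 423.2 = 94.8
Sxy = Σxy − (Σx)(Σy)/n = 684 − 598 = 86
Syy = Σy² − (Σy)²/n = 941 − 845 = 96
r = Sxy/√(Sxx·Syy) = 86/√(9100.8) = 86/95.398113 = 0.901485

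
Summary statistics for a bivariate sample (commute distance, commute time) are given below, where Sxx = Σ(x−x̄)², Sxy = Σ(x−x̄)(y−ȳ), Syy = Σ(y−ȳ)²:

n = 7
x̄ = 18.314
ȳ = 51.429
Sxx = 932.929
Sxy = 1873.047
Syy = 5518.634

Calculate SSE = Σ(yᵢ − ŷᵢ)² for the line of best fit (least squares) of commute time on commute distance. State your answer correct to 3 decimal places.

b = Sxy/Sxx = 1873.047/932.929 = 2.007706
SSE = Syy − b·Sxy = 5518.634 − 2.007706·1873.047 = 1758.106603

1758.107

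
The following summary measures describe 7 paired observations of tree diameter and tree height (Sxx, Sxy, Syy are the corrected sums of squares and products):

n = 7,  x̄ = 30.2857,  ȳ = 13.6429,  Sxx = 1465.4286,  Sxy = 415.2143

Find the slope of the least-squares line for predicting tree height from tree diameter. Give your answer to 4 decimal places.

b = Sxy/Sxx = 415.2143/1465.4286 = 0.283340

0.2833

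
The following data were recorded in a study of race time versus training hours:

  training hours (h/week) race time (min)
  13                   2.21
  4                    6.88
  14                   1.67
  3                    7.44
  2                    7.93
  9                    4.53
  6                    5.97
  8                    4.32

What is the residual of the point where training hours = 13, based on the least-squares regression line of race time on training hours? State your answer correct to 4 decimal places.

0.0288

n = 8, Σx = 59, Σy = 40.95, Σxy = 228.96, Σx² = 575
Sxx = Σx² − (Σx)²/n = 575 − 435.125 = 139.875
Sxy = Σxy − (Σx)(Σy)/n = 228.96 − 302.00625 = -73.04625
b = Sxy/Sxx = -73.04625/139.875 = -0.522225
a = ȳ − b·x̄ = 5.11875 − (-0.522225)·7.375 = 8.970161
ŷ(13) = 8.970161 + (-0.522225)·13 = 2.181233
residual = y − ŷ = 2.21 − 2.181233 = 0.028767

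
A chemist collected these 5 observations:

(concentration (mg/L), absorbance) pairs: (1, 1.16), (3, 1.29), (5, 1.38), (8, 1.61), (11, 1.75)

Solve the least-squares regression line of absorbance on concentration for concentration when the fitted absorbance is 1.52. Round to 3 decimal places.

6.965

n = 5, Σx = 28, Σy = 7.19, Σxy = 44.06, Σx² = 220
Sxx = Σx² − (Σx)²/n = 220 − 156.8 = 63.2
Sxy = Σxy − (Σx)(Σy)/n = 44.06 − 40.264 = 3.796
b = Sxy/Sxx = 3.796/63.2 = 0.060063
a = ȳ − b·x̄ = 1.438 − 0.060063·5.6 = 1.101646
Set a + b·x = 1.52: x = (1.52 − 1.101646) / 0.060063 = 6.965227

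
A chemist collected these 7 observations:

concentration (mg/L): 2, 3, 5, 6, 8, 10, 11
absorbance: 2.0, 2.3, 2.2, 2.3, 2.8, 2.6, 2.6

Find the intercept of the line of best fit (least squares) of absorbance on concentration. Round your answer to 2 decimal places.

n = 7, Σx = 45, Σy = 16.8, Σxy = 112.7, Σx² = 359
Sxx = Σx² − (Σx)²/n = 359 − 289.285714 = 69.714286
Sxy = Σxy − (Σx)(Σy)/n = 112.7 − 108 = 4.7
b = Sxy/Sxx = 4.7/69.714286 = 0.067418
a = ȳ − b·x̄ = 2.4 − 0.067418·6.428571 = 1.966598

1.97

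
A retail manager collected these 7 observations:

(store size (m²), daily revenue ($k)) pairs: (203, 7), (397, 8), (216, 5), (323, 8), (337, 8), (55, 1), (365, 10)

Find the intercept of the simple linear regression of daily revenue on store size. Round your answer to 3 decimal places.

n = 7, Σx = 1896, Σy = 47, Σxy = 14662, Σx² = 599622
Sxx = Σx² − (Σx)²/n = 599622 − 513545.142857 = 86076.857143
Sxy = Σxy − (Σx)(Σy)/n = 14662 − 12730.285714 = 1931.714286
b = Sxy/Sxx = 1931.714286/86076.857143 = 0.022442
a = ȳ − b·x̄ = 6.714286 − 0.022442·270.857143 = 0.635781

0.636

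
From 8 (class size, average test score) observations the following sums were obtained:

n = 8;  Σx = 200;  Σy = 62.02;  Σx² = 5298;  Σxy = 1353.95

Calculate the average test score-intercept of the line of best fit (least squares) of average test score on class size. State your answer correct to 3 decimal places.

Sxx = Σx² − (Σx)²/n = 5298 − 5000 = 298
Sxy = Σxy − (Σx)(Σy)/n = 1353.95 − 1550.5 = -196.55
b = Sxy/Sxx = -196.55/298 = -0.659564
a = ȳ − b·x̄ = 7.7525 − (-0.659564)·25 = 24.241594

24.242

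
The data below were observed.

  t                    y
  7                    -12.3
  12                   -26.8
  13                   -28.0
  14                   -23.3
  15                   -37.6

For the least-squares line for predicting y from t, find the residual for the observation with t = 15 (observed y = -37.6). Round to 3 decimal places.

n = 5, Σx = 61, Σy = -128, Σxy = -1661.9, Σx² = 783
Sxx = Σx² − (Σx)²/n = 783 − 744.2 = 38.8
Sxy = Σxy − (Σx)(Σy)/n = -1661.9 − (-1561.6) = -100.3
b = Sxy/Sxx = -100.3/38.8 = -2.585052
a = ȳ − b·x̄ = -25.6 − (-2.585052)·12.2 = 5.937629
ŷ(15) = 5.937629 + (-2.585052)·15 = -32.838144
residual = y − ŷ = -37.6 − (-32.838144) = -4.761856

-4.762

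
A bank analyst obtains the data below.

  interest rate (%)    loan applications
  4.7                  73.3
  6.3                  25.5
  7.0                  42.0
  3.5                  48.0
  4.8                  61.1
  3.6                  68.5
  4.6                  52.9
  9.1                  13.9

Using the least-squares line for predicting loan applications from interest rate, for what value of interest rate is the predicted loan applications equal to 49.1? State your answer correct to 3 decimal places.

5.342

n = 8, Σx = 43.6, Σy = 385.2, Σxy = 1876.87, Σx² = 263
Sxx = Σx² − (Σx)²/n = 263 − 237.62 = 25.38
Sxy = Σxy − (Σx)(Σy)/n = 1876.87 − 2099.34 = -222.47
b = Sxy/Sxx = -222.47/25.38 = -8.765563
a = ȳ − b·x̄ = 48.15 − (-8.765563)·5.45 = 95.922321
Set a + b·x = 49.1: x = (49.1 − 95.922321) / (-8.765563) = 5.341621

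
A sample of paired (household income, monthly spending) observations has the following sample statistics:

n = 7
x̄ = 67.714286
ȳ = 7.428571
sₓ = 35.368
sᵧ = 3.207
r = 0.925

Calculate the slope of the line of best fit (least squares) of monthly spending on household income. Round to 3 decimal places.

b = r · sᵧ/sₓ = 0.925 · 3.207/35.368 = 0.083875

0.084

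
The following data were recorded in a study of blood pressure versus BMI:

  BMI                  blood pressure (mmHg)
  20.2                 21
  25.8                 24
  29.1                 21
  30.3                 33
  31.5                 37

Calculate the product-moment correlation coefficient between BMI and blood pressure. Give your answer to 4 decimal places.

n = 5, Σx = 136.9, Σy = 136, Σxy = 3819.9, Σx² = 3830.83, Σy² = 3916
Sxx = Σx² − (Σx)²/n = 3830.83 − 3748.322 = 82.508
Sxy = Σxy − (Σx)(Σy)/n = 3819.9 − 3723.68 = 96.22
Syy = Σy² − (Σy)²/n = 3916 − 3699.2 = 216.8
r = Sxy/√(Sxx·Syy) = 96.22/√(17887.7344) = 96.22/133.745035 = 0.719429

0.7194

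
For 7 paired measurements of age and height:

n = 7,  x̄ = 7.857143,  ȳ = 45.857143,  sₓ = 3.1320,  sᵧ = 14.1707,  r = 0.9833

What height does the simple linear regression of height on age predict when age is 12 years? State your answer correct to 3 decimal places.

64.288

b = r · sᵧ/sₓ = 0.9833 · 14.1707/3.132 = 4.448930
a = ȳ − b·x̄ = 45.857143 − 4.448930·7.857143 = 10.901262
ŷ(12) = a + b·12 = 10.901262 + 4.448930·12 = 64.288425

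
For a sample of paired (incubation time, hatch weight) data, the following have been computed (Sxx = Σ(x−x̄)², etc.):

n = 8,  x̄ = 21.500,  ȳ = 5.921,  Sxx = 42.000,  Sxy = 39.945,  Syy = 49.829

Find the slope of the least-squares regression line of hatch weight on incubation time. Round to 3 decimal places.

0.951

b = Sxy/Sxx = 39.945/42 = 0.951071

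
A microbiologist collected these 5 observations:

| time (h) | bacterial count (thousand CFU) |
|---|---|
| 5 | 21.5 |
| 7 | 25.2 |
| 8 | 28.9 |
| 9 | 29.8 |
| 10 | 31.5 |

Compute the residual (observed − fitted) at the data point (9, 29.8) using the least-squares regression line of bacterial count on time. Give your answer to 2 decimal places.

n = 5, Σx = 39, Σy = 136.9, Σxy = 1098.3, Σx² = 319
Sxx = Σx² − (Σx)²/n = 319 − 304.2 = 14.8
Sxy = Σxy − (Σx)(Σy)/n = 1098.3 − 1067.82 = 30.48
b = Sxy/Sxx = 30.48/14.8 = 2.059459
a = ȳ − b·x̄ = 27.38 − 2.059459·7.8 = 11.316216
ŷ(9) = 11.316216 + 2.059459·9 = 29.851351
residual = y − ŷ = 29.8 − 29.851351 = -0.051351

-0.05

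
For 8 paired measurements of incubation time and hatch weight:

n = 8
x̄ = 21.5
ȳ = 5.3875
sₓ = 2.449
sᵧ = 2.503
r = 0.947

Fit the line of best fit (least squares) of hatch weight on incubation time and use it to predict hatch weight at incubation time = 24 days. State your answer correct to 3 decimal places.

7.807

b = r · sᵧ/sₓ = 0.947 · 2.503/2.449 = 0.967881
a = ȳ − b·x̄ = 5.3875 − 0.967881·21.5 = -15.421945
ŷ(24) = a + b·24 = -15.421945 + 0.967881·24 = 7.807203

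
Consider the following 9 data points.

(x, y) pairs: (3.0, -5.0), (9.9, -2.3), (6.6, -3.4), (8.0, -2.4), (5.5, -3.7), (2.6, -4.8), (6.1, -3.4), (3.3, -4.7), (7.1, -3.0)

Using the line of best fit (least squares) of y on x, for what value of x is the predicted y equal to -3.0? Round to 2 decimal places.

7.36

n = 9, Σx = 52.1, Σy = -32.7, Σxy = -169.79, Σx² = 350.09
Sxx = Σx² − (Σx)²/n = 350.09 − 301.601111 = 48.488889
Sxy = Σxy − (Σx)(Σy)/n = -169.79 − (-189.296667) = 19.506667
b = Sxy/Sxx = 19.506667/48.488889 = 0.402291
a = ȳ − b·x̄ = -3.633333 − 0.402291·5.788889 = -5.962154
Set a + b·x = -3.0: x = (-3.0 − (-5.962154)) / 0.402291 = 7.363203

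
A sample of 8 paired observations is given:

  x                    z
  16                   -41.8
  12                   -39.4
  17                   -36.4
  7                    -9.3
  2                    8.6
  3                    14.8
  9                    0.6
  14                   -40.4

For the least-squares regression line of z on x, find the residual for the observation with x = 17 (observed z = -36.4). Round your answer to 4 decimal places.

8.8708

n = 8, Σx = 80, Σy = -143.3, Σxy = -2324.1, Σx² = 1028
Sxx = Σx² − (Σx)²/n = 1028 − 800 = 228
Sxy = Σxy − (Σx)(Σy)/n = -2324.1 − (-1433) = -891.1
b = Sxy/Sxx = -891.1/228 = -3.908333
a = ȳ − b·x̄ = -17.9125 − (-3.908333)·10 = 21.170833
ŷ(17) = 21.170833 + (-3.908333)·17 = -45.270833
residual = y − ŷ = -36.4 − (-45.270833) = 8.870833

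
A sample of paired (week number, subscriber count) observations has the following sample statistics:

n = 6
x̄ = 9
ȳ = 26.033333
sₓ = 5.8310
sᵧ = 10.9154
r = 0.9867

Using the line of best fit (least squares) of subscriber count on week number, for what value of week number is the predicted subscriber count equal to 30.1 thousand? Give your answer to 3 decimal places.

b = r · sᵧ/sₓ = 0.9867 · 10.9154/5.831 = 1.847063
a = ȳ − b·x̄ = 26.033333 − 1.847063·9 = 9.409765
Set a + b·x = 30.1: x = (30.1 − 9.409765) / 1.847063 = 11.201694

11.202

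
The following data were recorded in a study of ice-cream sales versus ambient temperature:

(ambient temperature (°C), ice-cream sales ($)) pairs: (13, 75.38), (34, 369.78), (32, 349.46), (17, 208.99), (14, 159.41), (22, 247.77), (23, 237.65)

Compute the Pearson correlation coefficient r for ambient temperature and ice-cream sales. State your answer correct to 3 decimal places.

n = 7, Σx = 155, Σy = 1648.44, Σxy = 41436.64, Σx² = 3847, Σy² = 451497.548
Sxx = Σx² − (Σx)²/n = 3847 − 3432.142857 = 414.857143
Sxy = Σxy − (Σx)(Σy)/n = 41436.64 − 36501.171429 = 4935.468571
Syy = Σy² − (Σy)²/n = 451497.548 − 388193.490514 = 63304.057486
r = Sxy/√(Sxx·Syy) = 4935.468571/√(26262140.419788) = 4935.468571/5124.660030 = 0.963082

0.963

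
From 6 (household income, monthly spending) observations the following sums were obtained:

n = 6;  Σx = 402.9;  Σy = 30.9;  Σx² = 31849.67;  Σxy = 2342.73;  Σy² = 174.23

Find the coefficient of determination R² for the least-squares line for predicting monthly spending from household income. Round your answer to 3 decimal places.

0.991

Sxx = Σx² − (Σx)²/n = 31849.67 − 27054.735 = 4794.935
Sxy = Σxy − (Σx)(Σy)/n = 2342.73 − 2074.935 = 267.795
Syy = Σy² − (Σy)²/n = 174.23 − 159.135 = 15.095
R² = Sxy²/(Sxx·Syy) = (267.795)²/(4794.935·15.095) = 0.990807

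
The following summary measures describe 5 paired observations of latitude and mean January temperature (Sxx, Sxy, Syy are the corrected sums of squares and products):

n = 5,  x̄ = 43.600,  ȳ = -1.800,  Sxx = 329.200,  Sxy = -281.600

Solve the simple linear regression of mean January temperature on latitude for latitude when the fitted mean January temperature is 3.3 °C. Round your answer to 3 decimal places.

b = Sxy/Sxx = -281.6/329.2 = -0.855407
a = ȳ − b·x̄ = -1.8 − (-0.855407)·43.6 = 35.495747
Set a + b·x = 3.3: x = (3.3 − 35.495747) / (-0.855407) = 37.637926

37.638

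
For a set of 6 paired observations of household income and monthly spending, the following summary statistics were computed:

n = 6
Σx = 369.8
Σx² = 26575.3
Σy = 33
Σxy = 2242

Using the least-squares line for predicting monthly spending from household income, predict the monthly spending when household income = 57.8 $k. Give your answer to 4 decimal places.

Sxx = Σx² − (Σx)²/n = 26575.3 − 22792.006667 = 3783.293333
Sxy = Σxy − (Σx)(Σy)/n = 2242 − 2033.9 = 208.1
b = Sxy/Sxx = 208.1/3783.293333 = 0.055005
a = ȳ − b·x̄ = 5.5 − 0.055005·61.633333 = 2.109859
ŷ(57.8) = a + b·57.8 = 2.109859 + 0.055005·57.8 = 5.289148

5.2891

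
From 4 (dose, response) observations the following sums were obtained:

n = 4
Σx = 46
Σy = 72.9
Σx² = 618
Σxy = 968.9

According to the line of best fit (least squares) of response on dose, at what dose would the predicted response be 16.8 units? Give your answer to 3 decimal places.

10.529

Sxx = Σx² − (Σx)²/n = 618 − 529 = 89
Sxy = Σxy − (Σx)(Σy)/n = 968.9 − 838.35 = 130.55
b = Sxy/Sxx = 130.55/89 = 1.466854
a = ȳ − b·x̄ = 18.225 − 1.466854·11.5 = 1.356180
Set a + b·x = 16.8: x = (16.8 − 1.356180) / 1.466854 = 10.528533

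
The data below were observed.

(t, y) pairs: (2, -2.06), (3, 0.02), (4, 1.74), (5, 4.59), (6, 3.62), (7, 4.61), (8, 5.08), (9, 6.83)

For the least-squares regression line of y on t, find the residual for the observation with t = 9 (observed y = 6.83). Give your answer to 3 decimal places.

n = 8, Σx = 44, Σy = 24.43, Σxy = 181.95, Σx² = 284
Sxx = Σx² − (Σx)²/n = 284 − 242 = 42
Sxy = Σxy − (Σx)(Σy)/n = 181.95 − 134.365 = 47.585
b = Sxy/Sxx = 47.585/42 = 1.132976
a = ȳ − b·x̄ = 3.05375 − 1.132976·5.5 = -3.177619
ŷ(9) = -3.177619 + 1.132976·9 = 7.019167
residual = y − ŷ = 6.83 − 7.019167 = -0.189167

-0.189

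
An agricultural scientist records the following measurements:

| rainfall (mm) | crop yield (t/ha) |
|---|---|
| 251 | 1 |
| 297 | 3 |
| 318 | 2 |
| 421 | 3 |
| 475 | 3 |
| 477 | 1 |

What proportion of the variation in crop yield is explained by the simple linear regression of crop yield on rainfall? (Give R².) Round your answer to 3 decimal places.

n = 6, Σx = 2239, Σy = 13, Σxy = 4943, Σx² = 882729, Σy² = 33
Sxx = Σx² − (Σx)²/n = 882729 − 835520.166667 = 47208.833333
Sxy = Σxy − (Σx)(Σy)/n = 4943 − 4851.166667 = 91.833333
Syy = Σy² − (Σy)²/n = 33 − 28.166667 = 4.833333
R² = Sxy²/(Sxx·Syy) = (91.833333)²/(47208.833333·4.833333) = 0.036960

0.037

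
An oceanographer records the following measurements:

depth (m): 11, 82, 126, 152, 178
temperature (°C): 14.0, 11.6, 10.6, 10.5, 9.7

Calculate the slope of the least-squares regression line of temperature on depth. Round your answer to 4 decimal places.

-0.0249

n = 5, Σx = 549, Σy = 56.4, Σxy = 5763.4, Σx² = 77509
Sxx = Σx² − (Σx)²/n = 77509 − 60280.2 = 17228.8
Sxy = Σxy − (Σx)(Σy)/n = 5763.4 − 6192.72 = -429.32
b = Sxy/Sxx = -429.32/17228.8 = -0.024919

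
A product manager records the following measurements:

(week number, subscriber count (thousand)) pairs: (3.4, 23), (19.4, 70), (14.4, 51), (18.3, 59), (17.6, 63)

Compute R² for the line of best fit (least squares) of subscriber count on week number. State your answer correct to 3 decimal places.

0.972

n = 5, Σx = 73.1, Σy = 266, Σxy = 4359.1, Σx² = 1239.93, Σy² = 15480
Sxx = Σx² − (Σx)²/n = 1239.93 − 1068.722 = 171.208
Sxy = Σxy − (Σx)(Σy)/n = 4359.1 − 3888.92 = 470.18
Syy = Σy² − (Σy)²/n = 15480 − 14151.2 = 1328.8
R² = Sxy²/(Sxx·Syy) = (470.18)²/(171.208·1328.8) = 0.971728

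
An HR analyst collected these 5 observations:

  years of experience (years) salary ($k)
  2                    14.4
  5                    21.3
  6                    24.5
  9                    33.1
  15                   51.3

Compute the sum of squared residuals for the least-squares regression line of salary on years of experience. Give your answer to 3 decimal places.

2.141

n = 5, Σx = 37, Σy = 144.6, Σxy = 1349.7, Σx² = 371, Σy² = 4988.6
Sxx = Σx² − (Σx)²/n = 371 − 273.8 = 97.2
Sxy = Σxy − (Σx)(Σy)/n = 1349.7 − 1070.04 = 279.66
Syy = Σy² − (Σy)²/n = 4988.6 − 4181.832 = 806.768
b = Sxy/Sxx = 279.66/97.2 = 2.877160
SSE = Syy − b·Sxy = 806.768 − 2.877160·279.66 = 2.141296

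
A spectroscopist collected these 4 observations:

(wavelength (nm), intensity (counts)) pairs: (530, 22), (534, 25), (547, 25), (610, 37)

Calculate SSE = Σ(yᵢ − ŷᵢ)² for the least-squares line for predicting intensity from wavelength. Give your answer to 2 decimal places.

n = 4, Σx = 2221, Σy = 109, Σxy = 61255, Σx² = 1237365, Σy² = 3103
Sxx = Σx² − (Σx)²/n = 1237365 − 1233210.25 = 4154.75
Sxy = Σxy − (Σx)(Σy)/n = 61255 − 60522.25 = 732.75
Syy = Σy² − (Σy)²/n = 3103 − 2970.25 = 132.75
b = Sxy/Sxx = 732.75/4154.75 = 0.176364
SSE = Syy − b·Sxy = 132.75 − 0.176364·732.75 = 3.518984

3.52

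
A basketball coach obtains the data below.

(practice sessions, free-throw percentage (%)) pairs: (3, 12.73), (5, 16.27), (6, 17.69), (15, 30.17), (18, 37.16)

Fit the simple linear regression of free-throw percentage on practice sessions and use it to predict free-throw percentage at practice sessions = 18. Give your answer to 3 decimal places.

n = 5, Σx = 47, Σy = 114.02, Σxy = 1347.11, Σx² = 619
Sxx = Σx² − (Σx)²/n = 619 − 441.8 = 177.2
Sxy = Σxy − (Σx)(Σy)/n = 1347.11 − 1071.788 = 275.322
b = Sxy/Sxx = 275.322/177.2 = 1.553736
a = ȳ − b·x̄ = 22.804 − 1.553736·9.4 = 8.198883
ŷ(18) = a + b·18 = 8.198883 + 1.553736·18 = 36.166129

36.166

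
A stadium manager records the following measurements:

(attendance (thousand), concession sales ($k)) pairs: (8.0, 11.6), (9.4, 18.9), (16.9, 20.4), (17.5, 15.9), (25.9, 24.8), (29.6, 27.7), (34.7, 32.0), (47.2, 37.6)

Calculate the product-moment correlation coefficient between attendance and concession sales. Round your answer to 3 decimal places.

0.959

n = 8, Σx = 189.2, Σy = 188.9, Σxy = 5240.83, Σx² = 5723.12, Σy² = 4980.83
Sxx = Σx² − (Σx)²/n = 5723.12 − 4474.58 = 1248.54
Sxy = Σxy − (Σx)(Σy)/n = 5240.83 − 4467.485 = 773.345
Syy = Σy² − (Σy)²/n = 4980.83 − 4460.40125 = 520.42875
r = Sxy/√(Sxx·Syy) = 773.345/√(649776.111525) = 773.345/806.086913 = 0.959382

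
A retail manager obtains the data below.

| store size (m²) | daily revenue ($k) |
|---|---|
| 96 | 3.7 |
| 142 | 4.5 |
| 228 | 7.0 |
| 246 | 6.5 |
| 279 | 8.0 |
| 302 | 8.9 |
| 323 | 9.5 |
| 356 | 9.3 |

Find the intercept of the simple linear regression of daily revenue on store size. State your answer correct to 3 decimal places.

1.269

n = 8, Σx = 1972, Σy = 57.4, Σxy = 15488.3, Σx² = 541990
Sxx = Σx² − (Σx)²/n = 541990 − 486098 = 55892
Sxy = Σxy − (Σx)(Σy)/n = 15488.3 − 14149.1 = 1339.2
b = Sxy/Sxx = 1339.2/55892 = 0.023960
a = ȳ − b·x̄ = 7.175 − 0.023960·246.5 = 1.268738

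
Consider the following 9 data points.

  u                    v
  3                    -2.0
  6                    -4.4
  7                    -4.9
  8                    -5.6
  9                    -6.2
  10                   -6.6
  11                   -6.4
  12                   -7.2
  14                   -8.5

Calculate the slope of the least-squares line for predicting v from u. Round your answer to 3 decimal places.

n = 9, Σx = 80, Σy = -51.8, Σxy = -509.1, Σx² = 800
Sxx = Σx² − (Σx)²/n = 800 − 711.111111 = 88.888889
Sxy = Σxy − (Σx)(Σy)/n = -509.1 − (-460.444444) = -48.655556
b = Sxy/Sxx = -48.655556/88.888889 = -0.547375

-0.547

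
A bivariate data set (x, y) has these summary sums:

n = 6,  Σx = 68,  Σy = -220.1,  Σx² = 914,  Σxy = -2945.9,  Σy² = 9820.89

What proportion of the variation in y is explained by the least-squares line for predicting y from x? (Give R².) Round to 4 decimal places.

0.8139

Sxx = Σx² − (Σx)²/n = 914 − 770.666667 = 143.333333
Sxy = Σxy − (Σx)(Σy)/n = -2945.9 − (-2494.466667) = -451.433333
Syy = Σy² − (Σy)²/n = 9820.89 − 8074.001667 = 1746.888333
R² = Sxy²/(Sxx·Syy) = (-451.433333)²/(143.333333·1746.888333) = 0.813907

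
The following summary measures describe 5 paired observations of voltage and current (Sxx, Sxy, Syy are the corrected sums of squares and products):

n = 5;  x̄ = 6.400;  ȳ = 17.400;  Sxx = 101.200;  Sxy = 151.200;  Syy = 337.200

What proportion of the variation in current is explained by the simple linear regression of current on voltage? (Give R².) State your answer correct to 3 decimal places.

0.670

R² = Sxy²/(Sxx·Syy) = (151.2)²/(101.2·337.2) = 0.669939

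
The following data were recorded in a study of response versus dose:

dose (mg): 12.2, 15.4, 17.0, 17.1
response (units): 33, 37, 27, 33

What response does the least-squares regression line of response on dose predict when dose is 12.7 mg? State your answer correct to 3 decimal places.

n = 4, Σx = 61.7, Σy = 130, Σxy = 1995.7, Σx² = 967.41
Sxx = Σx² − (Σx)²/n = 967.41 − 951.7225 = 15.6875
Sxy = Σxy − (Σx)(Σy)/n = 1995.7 − 2005.25 = -9.55
b = Sxy/Sxx = -9.55/15.6875 = -0.608765
a = ȳ − b·x̄ = 32.5 − (-0.608765)·15.425 = 41.890199
ŷ(12.7) = a + b·12.7 = 41.890199 + (-0.608765)·12.7 = 34.158884

34.159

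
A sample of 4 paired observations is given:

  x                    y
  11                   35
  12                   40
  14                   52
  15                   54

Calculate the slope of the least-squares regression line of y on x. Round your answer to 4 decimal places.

n = 4, Σx = 52, Σy = 181, Σxy = 2403, Σx² = 686
Sxx = Σx² − (Σx)²/n = 686 − 676 = 10
Sxy = Σxy − (Σx)(Σy)/n = 2403 − 2353 = 50
b = Sxy/Sxx = 50/10 = 5

5.0000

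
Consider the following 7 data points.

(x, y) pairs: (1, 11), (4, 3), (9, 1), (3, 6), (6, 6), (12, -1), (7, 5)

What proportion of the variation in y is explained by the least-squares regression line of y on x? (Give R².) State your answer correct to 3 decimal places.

n = 7, Σx = 42, Σy = 31, Σxy = 109, Σx² = 336, Σy² = 229
Sxx = Σx² − (Σx)²/n = 336 − 252 = 84
Sxy = Σxy − (Σx)(Σy)/n = 109 − 186 = -77
Syy = Σy² − (Σy)²/n = 229 − 137.285714 = 91.714286
R² = Sxy²/(Sxx·Syy) = (-77)²/(84·91.714286) = 0.769600

0.770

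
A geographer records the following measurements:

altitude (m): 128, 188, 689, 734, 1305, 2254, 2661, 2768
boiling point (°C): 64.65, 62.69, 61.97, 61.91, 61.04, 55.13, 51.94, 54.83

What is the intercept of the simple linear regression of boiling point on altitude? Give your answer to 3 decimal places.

64.773

n = 8, Σx = 10727, Σy = 474.16, Σxy = 602102.19, Σx² = 22591491
Sxx = Σx² − (Σx)²/n = 22591491 − 14383566.125 = 8207924.875
Sxy = Σxy − (Σx)(Σy)/n = 602102.19 − 635789.29 = -33687.1
b = Sxy/Sxx = -33687.1/8207924.875 = -0.004104
a = ȳ − b·x̄ = 59.27 − (-0.004104)·1340.875 = 64.773241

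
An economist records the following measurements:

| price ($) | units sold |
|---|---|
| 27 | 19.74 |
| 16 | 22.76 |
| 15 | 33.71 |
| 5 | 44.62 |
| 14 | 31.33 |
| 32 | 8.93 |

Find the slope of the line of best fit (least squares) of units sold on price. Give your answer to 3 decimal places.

-1.213

n = 6, Σx = 109, Σy = 161.09, Σxy = 2350.27, Σx² = 2455
Sxx = Σx² − (Σx)²/n = 2455 − 1980.166667 = 474.833333
Sxy = Σxy − (Σx)(Σy)/n = 2350.27 − 2926.468333 = -576.198333
b = Sxy/Sxx = -576.198333/474.833333 = -1.213475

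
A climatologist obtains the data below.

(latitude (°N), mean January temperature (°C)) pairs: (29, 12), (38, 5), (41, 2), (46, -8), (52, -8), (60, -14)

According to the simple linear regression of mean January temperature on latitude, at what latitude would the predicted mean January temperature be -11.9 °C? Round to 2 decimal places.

n = 6, Σx = 266, Σy = -11, Σxy = -1004, Σx² = 12386
Sxx = Σx² − (Σx)²/n = 12386 − 11792.666667 = 593.333333
Sxy = Σxy − (Σx)(Σy)/n = -1004 − (-487.666667) = -516.333333
b = Sxy/Sxx = -516.333333/593.333333 = -0.870225
a = ȳ − b·x̄ = -1.833333 − (-0.870225)·44.333333 = 36.746629
Set a + b·x = -11.9: x = (-11.9 − 36.746629) / (-0.870225) = 55.901227

55.90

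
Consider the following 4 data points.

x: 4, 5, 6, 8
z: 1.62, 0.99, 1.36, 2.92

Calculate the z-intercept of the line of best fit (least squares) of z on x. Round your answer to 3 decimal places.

-0.467

n = 4, Σx = 23, Σy = 6.89, Σxy = 42.95, Σx² = 141
Sxx = Σx² − (Σx)²/n = 141 − 132.25 = 8.75
Sxy = Σxy − (Σx)(Σy)/n = 42.95 − 39.6175 = 3.3325
b = Sxy/Sxx = 3.3325/8.75 = 0.380857
a = ȳ − b·x̄ = 1.7225 − 0.380857·5.75 = -0.467429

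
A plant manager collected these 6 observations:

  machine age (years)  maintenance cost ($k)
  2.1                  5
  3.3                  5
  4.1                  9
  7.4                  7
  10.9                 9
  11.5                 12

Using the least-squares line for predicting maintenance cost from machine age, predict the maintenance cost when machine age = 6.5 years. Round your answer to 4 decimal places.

7.8060

n = 6, Σx = 39.3, Σy = 47, Σxy = 351.8, Σx² = 337.93
Sxx = Σx² − (Σx)²/n = 337.93 − 257.415 = 80.515
Sxy = Σxy − (Σx)(Σy)/n = 351.8 − 307.85 = 43.95
b = Sxy/Sxx = 43.95/80.515 = 0.545861
a = ȳ − b·x̄ = 7.833333 − 0.545861·6.55 = 4.257944
ŷ(6.5) = a + b·6.5 = 4.257944 + 0.545861·6.5 = 7.806040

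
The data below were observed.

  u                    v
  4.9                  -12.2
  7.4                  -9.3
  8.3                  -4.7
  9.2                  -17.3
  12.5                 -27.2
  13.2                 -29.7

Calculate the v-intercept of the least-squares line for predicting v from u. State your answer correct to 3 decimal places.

n = 6, Σx = 55.5, Σy = -100.4, Σxy = -1058.81, Σx² = 562.79
Sxx = Σx² − (Σx)²/n = 562.79 − 513.375 = 49.415
Sxy = Σxy − (Σx)(Σy)/n = -1058.81 − (-928.7) = -130.11
b = Sxy/Sxx = -130.11/49.415 = -2.633006
a = ȳ − b·x̄ = -16.733333 − (-2.633006)·9.25 = 7.621974

7.622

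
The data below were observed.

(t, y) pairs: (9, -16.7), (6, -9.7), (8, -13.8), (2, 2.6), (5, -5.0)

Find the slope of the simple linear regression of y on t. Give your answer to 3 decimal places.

-2.770

n = 5, Σx = 30, Σy = -42.6, Σxy = -338.7, Σx² = 210
Sxx = Σx² − (Σx)²/n = 210 − 180 = 30
Sxy = Σxy − (Σx)(Σy)/n = -338.7 − (-255.6) = -83.1
b = Sxy/Sxx = -83.1/30 = -2.77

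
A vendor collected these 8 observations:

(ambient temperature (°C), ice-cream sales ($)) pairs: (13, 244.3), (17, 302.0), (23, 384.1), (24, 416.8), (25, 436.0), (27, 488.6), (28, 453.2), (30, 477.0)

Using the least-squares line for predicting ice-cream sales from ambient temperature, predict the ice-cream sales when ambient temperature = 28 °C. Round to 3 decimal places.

n = 8, Σx = 187, Σy = 3202, Σxy = 78239.2, Σx² = 4601
Sxx = Σx² − (Σx)²/n = 4601 − 4371.125 = 229.875
Sxy = Σxy − (Σx)(Σy)/n = 78239.2 − 74846.75 = 3392.45
b = Sxy/Sxx = 3392.45/229.875 = 14.757803
a = ȳ − b·x̄ = 400.25 − 14.757803·23.375 = 55.286351
ŷ(28) = a + b·28 = 55.286351 + 14.757803·28 = 468.504840

468.505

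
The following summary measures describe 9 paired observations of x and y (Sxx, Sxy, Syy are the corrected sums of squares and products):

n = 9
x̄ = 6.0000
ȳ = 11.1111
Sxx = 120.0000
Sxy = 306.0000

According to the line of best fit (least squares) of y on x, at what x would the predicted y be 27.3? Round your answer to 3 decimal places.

b = Sxy/Sxx = 306/120 = 2.55
a = ȳ − b·x̄ = 11.1111 − 2.55·6 = -4.1889
Set a + b·x = 27.3: x = (27.3 − (-4.1889)) / 2.55 = 12.348588

12.349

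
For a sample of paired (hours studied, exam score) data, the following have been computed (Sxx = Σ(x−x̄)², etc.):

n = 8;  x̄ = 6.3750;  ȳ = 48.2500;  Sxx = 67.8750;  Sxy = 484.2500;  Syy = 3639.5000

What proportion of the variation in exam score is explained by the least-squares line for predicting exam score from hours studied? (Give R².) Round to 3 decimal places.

R² = Sxy²/(Sxx·Syy) = (484.25)²/(67.875·3639.5) = 0.949265

0.949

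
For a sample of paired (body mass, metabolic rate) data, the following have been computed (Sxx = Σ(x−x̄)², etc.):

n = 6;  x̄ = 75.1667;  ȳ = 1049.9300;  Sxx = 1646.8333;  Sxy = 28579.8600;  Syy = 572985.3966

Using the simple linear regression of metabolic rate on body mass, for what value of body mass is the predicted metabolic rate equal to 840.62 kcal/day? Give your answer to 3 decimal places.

63.106

b = Sxy/Sxx = 28579.86/1646.8333 = 17.354434
a = ȳ − b·x̄ = 1049.93 − 17.354434·75.1667 = -254.545543
Set a + b·x = 840.62: x = (840.62 − (-254.545543)) / 17.354434 = 63.105805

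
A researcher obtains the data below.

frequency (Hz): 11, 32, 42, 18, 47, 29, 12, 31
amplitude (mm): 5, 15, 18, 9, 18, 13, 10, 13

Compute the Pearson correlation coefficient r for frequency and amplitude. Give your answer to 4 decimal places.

0.9495

n = 8, Σx = 222, Σy = 101, Σxy = 3199, Σx² = 7388, Σy² = 1417
Sxx = Σx² − (Σx)²/n = 7388 − 6160.5 = 1227.5
Sxy = Σxy − (Σx)(Σy)/n = 3199 − 2802.75 = 396.25
Syy = Σy² − (Σy)²/n = 1417 − 1275.125 = 141.875
r = Sxy/√(Sxx·Syy) = 396.25/√(174151.5625) = 396.25/417.314704 = 0.949523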